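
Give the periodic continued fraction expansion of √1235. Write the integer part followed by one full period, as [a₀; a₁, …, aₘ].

a₀ = ⌊√1235⌋ = 35.
With m₀=0, d₀=1 and mₖ₊₁ = dₖaₖ − mₖ, dₖ₊₁ = (n − mₖ₊₁²)/dₖ, aₖ₊₁ = ⌊(a₀+mₖ₊₁)/dₖ₊₁⌋:
  k=1: m=35, d=10, a=7
  k=2: m=35, d=1, a=70
d=1 and a=2a₀=70 at k=2, so the next step gives (m, d) = (35, 10) again — its k=1 value — and the period has length 2.

[35; 7, 70]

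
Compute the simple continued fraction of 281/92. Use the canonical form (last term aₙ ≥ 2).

281 = 3*92 + 5
92 = 18*5 + 2
5 = 2*2 + 1
2 = 2*1 + 0  (stop)
So 281/92 = [3; 18, 2, 2].

[3; 18, 2, 2]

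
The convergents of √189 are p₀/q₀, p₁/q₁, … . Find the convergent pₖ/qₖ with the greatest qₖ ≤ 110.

√189 = [13; 1, 2, 1, 26, …] (period length 4).
Convergents:
  p_0/q_0 = 13/1
  p_1/q_1 = 14/1
  p_2/q_2 = 41/3
  p_3/q_3 = 55/4
  p_4/q_4 = 1471/107
  p_5/q_5 = 1526/111
q_4 = 107 ≤ 110 < 111 = q_5, so the answer is 1471/107.

1471/107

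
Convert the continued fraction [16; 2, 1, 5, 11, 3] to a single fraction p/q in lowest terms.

Fold from the inside: start with 3/1.
  11 + 1/3 = 34/3
  5 + 3/34 = 173/34
  1 + 34/173 = 207/173
  2 + 173/207 = 587/207
  16 + 207/587 = 9599/587

9599/587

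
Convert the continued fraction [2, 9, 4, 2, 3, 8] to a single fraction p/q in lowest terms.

4999/2371

Fold from the inside: start with 8/1.
  3 + 1/8 = 25/8
  2 + 8/25 = 58/25
  4 + 25/58 = 257/58
  9 + 58/257 = 2371/257
  2 + 257/2371 = 4999/2371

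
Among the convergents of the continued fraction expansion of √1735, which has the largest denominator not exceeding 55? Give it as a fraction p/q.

√1735 = [41; 1, 1, 1, 7, 1, 1, 1, 82, …] (period length 8).
Convergents:
  p_0/q_0 = 41/1
  p_1/q_1 = 42/1
  p_2/q_2 = 83/2
  p_3/q_3 = 125/3
  p_4/q_4 = 958/23
  p_5/q_5 = 1083/26
  p_6/q_6 = 2041/49
  p_7/q_7 = 3124/75
q_6 = 49 ≤ 55 < 75 = q_7, so the answer is 2041/49.

2041/49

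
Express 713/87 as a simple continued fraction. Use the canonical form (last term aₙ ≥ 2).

[8; 5, 8, 2]

713 = 8*87 + 17
87 = 5*17 + 2
17 = 8*2 + 1
2 = 2*1 + 0  (stop)
So 713/87 = [8; 5, 8, 2].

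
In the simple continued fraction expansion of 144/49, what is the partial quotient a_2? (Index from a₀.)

15

144 = 2·49 + 46   →  a_0 = 2
49 = 1·46 + 3   →  a_1 = 1
46 = 15·3 + 1   →  a_2 = 15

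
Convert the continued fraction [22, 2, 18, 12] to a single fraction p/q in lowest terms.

10029/446

Using pₖ = aₖpₖ₋₁ + pₖ₋₂ and qₖ = aₖqₖ₋₁ + qₖ₋₂:
  k=0: a=22, p=22, q=1
  k=1: a=2, p=45, q=2
  k=2: a=18, p=832, q=37
  k=3: a=12, p=10029, q=446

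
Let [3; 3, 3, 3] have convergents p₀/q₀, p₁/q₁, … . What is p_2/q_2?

33/10

Using pₖ = aₖpₖ₋₁ + pₖ₋₂, qₖ = aₖqₖ₋₁ + qₖ₋₂ (with p₋₁=1, p₋₂=0, q₋₁=0, q₋₂=1):
  k=0: a=3, p=3, q=1
  k=1: a=3, p=10, q=3
  k=2: a=3, p=33, q=10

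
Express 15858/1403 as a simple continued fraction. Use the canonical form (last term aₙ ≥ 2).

15858 = 11*1403 + 425
1403 = 3*425 + 128
425 = 3*128 + 41
128 = 3*41 + 5
41 = 8*5 + 1
5 = 5*1 + 0  (stop)
So 15858/1403 = [11; 3, 3, 3, 8, 5].

[11; 3, 3, 3, 8, 5]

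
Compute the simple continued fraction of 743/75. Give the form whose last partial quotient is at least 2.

[9; 1, 9, 1, 2, 2]

743 = 9*75 + 68
75 = 1*68 + 7
68 = 9*7 + 5
7 = 1*5 + 2
5 = 2*2 + 1
2 = 2*1 + 0  (stop)
So 743/75 = [9; 1, 9, 1, 2, 2].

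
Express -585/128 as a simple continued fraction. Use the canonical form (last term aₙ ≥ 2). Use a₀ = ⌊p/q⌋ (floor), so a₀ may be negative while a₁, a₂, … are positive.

-585 = -5·128 + 55
128 = 2·55 + 18
55 = 3·18 + 1
18 = 18·1 + 0  (stop)
So -585/128 = [-5; 2, 3, 18].

[-5; 2, 3, 18]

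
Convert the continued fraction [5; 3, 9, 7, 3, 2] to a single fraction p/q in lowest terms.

Fold from the inside: start with 2/1.
  3 + 1/2 = 7/2
  7 + 2/7 = 51/7
  9 + 7/51 = 466/51
  3 + 51/466 = 1449/466
  5 + 466/1449 = 7711/1449

7711/1449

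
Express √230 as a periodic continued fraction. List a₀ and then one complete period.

a₀ = ⌊√230⌋ = 15.
With m₀=0, d₀=1 and mₖ₊₁ = dₖaₖ − mₖ, dₖ₊₁ = (n − mₖ₊₁²)/dₖ, aₖ₊₁ = ⌊(a₀+mₖ₊₁)/dₖ₊₁⌋:
  k=1: m=15, d=5, a=6
  k=2: m=15, d=1, a=30
d=1 and a=2a₀=30 at k=2, so the next step gives (m, d) = (15, 5) again — its k=1 value — and the period has length 2.

[15; 6, 30]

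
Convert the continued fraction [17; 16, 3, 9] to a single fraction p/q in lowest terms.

7797/457

Using pₖ = aₖpₖ₋₁ + pₖ₋₂ and qₖ = aₖqₖ₋₁ + qₖ₋₂:
  k=0: a=17, p=17, q=1
  k=1: a=16, p=273, q=16
  k=2: a=3, p=836, q=49
  k=3: a=9, p=7797, q=457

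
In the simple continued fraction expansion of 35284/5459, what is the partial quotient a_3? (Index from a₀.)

2

35284 = 6·5459 + 2530   →  a_0 = 6
5459 = 2·2530 + 399   →  a_1 = 2
2530 = 6·399 + 136   →  a_2 = 6
399 = 2·136 + 127   →  a_3 = 2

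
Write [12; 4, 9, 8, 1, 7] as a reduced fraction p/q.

32555/2659

Fold from the inside: start with 7/1.
  1 + 1/7 = 8/7
  8 + 7/8 = 71/8
  9 + 8/71 = 647/71
  4 + 71/647 = 2659/647
  12 + 647/2659 = 32555/2659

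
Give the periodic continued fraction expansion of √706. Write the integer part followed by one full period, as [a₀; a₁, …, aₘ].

[26; 1, 1, 3, 26, 3, 1, 1, 52]

a₀ = ⌊√706⌋ = 26.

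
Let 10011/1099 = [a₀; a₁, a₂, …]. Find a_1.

9

10011 = 9·1099 + 120   →  a_0 = 9
1099 = 9·120 + 19   →  a_1 = 9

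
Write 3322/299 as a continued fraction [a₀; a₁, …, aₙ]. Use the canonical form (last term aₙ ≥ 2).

[11; 9, 16, 2]

3322 = 11×299 + 33
299 = 9×33 + 2
33 = 16×2 + 1
2 = 2×1 + 0  (stop)
So 3322/299 = [11; 9, 16, 2].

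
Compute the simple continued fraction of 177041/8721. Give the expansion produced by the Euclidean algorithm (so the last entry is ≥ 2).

[20; 3, 3, 18, 3, 1, 11]

177041 = 20*8721 + 2621
8721 = 3*2621 + 858
2621 = 3*858 + 47
858 = 18*47 + 12
47 = 3*12 + 11
12 = 1*11 + 1
11 = 11*1 + 0  (stop)
So 177041/8721 = [20; 3, 3, 18, 3, 1, 11].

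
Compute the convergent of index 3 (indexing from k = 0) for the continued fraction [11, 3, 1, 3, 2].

Using pₖ = aₖpₖ₋₁ + pₖ₋₂, qₖ = aₖqₖ₋₁ + qₖ₋₂ (with p₋₁=1, p₋₂=0, q₋₁=0, q₋₂=1):
  k=0: a=11, p=11, q=1
  k=1: a=3, p=34, q=3
  k=2: a=1, p=45, q=4
  k=3: a=3, p=169, q=15

169/15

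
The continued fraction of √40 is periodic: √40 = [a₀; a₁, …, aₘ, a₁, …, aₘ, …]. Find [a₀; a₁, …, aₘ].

[6; 3, 12]

a₀ = ⌊√40⌋ = 6.
With m₀=0, d₀=1 and mₖ₊₁ = dₖaₖ − mₖ, dₖ₊₁ = (n − mₖ₊₁²)/dₖ, aₖ₊₁ = ⌊(a₀+mₖ₊₁)/dₖ₊₁⌋:
  k=1: m=6, d=4, a=3
  k=2: m=6, d=1, a=12
d=1 and a=2a₀=12 at k=2, so the next step gives (m, d) = (6, 4) again — its k=1 value — and the period has length 2.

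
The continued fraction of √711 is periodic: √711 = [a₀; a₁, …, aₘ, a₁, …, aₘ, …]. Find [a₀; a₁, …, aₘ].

a₀ = ⌊√711⌋ = 26.
With m₀=0, d₀=1 and mₖ₊₁ = dₖaₖ − mₖ, dₖ₊₁ = (n − mₖ₊₁²)/dₖ, aₖ₊₁ = ⌊(a₀+mₖ₊₁)/dₖ₊₁⌋:
  k=1: m=26, d=35, a=1
  k=2: m=9, d=18, a=1
  k=3: m=9, d=35, a=1
  k=4: m=26, d=1, a=52
d=1 and a=2a₀=52 at k=4, so the next step gives (m, d) = (26, 35) again — its k=1 value — and the period has length 4.

[26; 1, 1, 1, 52]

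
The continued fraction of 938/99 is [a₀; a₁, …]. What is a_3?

938 = 9·99 + 47   →  a_0 = 9
99 = 2·47 + 5   →  a_1 = 2
47 = 9·5 + 2   →  a_2 = 9
5 = 2·2 + 1   →  a_3 = 2

2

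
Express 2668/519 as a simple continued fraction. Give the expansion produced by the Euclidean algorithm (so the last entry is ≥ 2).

[5; 7, 9, 8]

2668 = 5·519 + 73
519 = 7·73 + 8
73 = 9·8 + 1
8 = 8·1 + 0  (stop)
So 2668/519 = [5; 7, 9, 8].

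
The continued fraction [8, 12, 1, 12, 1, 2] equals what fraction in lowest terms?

4281/530

Fold from the inside: start with 2/1.
  1 + 1/2 = 3/2
  12 + 2/3 = 38/3
  1 + 3/38 = 41/38
  12 + 38/41 = 530/41
  8 + 41/530 = 4281/530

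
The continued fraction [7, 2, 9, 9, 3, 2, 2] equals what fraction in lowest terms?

Fold from the inside: start with 2/1.
  2 + 1/2 = 5/2
  3 + 2/5 = 17/5
  9 + 5/17 = 158/17
  9 + 17/158 = 1439/158
  2 + 158/1439 = 3036/1439
  7 + 1439/3036 = 22691/3036

22691/3036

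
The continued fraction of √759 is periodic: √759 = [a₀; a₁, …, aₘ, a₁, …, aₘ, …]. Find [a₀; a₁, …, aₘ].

a₀ = ⌊√759⌋ = 27.
With m₀=0, d₀=1 and mₖ₊₁ = dₖaₖ − mₖ, dₖ₊₁ = (n − mₖ₊₁²)/dₖ, aₖ₊₁ = ⌊(a₀+mₖ₊₁)/dₖ₊₁⌋:
  k=1: m=27, d=30, a=1
  k=2: m=3, d=25, a=1
  k=3: m=22, d=11, a=4
  k=4: m=22, d=25, a=1
  k=5: m=3, d=30, a=1
  k=6: m=27, d=1, a=54
d=1 and a=2a₀=54 at k=6, so the next step gives (m, d) = (27, 30) again — its k=1 value — and the period has length 6.

[27; 1, 1, 4, 1, 1, 54]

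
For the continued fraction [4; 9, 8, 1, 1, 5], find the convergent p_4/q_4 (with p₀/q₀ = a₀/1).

637/155

Using pₖ = aₖpₖ₋₁ + pₖ₋₂, qₖ = aₖqₖ₋₁ + qₖ₋₂ (with p₋₁=1, p₋₂=0, q₋₁=0, q₋₂=1):
  k=0: a=4, p=4, q=1
  k=1: a=9, p=37, q=9
  k=2: a=8, p=300, q=73
  k=3: a=1, p=337, q=82
  k=4: a=1, p=637, q=155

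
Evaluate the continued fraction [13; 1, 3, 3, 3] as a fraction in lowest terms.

592/43

Fold from the inside: start with 3/1.
  3 + 1/3 = 10/3
  3 + 3/10 = 33/10
  1 + 10/33 = 43/33
  13 + 33/43 = 592/43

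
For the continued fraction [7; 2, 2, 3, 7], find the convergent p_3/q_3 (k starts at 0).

126/17

Using pₖ = aₖpₖ₋₁ + pₖ₋₂, qₖ = aₖqₖ₋₁ + qₖ₋₂ (with p₋₁=1, p₋₂=0, q₋₁=0, q₋₂=1):
  k=0: a=7, p=7, q=1
  k=1: a=2, p=15, q=2
  k=2: a=2, p=37, q=5
  k=3: a=3, p=126, q=17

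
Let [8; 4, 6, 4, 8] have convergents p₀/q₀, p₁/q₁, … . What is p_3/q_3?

Using pₖ = aₖpₖ₋₁ + pₖ₋₂, qₖ = aₖqₖ₋₁ + qₖ₋₂ (with p₋₁=1, p₋₂=0, q₋₁=0, q₋₂=1):
  k=0: a=8, p=8, q=1
  k=1: a=4, p=33, q=4
  k=2: a=6, p=206, q=25
  k=3: a=4, p=857, q=104

857/104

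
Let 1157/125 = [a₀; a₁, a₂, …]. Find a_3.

9

1157 = 9·125 + 32   →  a_0 = 9
125 = 3·32 + 29   →  a_1 = 3
32 = 1·29 + 3   →  a_2 = 1
29 = 9·3 + 2   →  a_3 = 9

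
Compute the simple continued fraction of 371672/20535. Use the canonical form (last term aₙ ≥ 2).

[18; 10, 17, 1, 3, 9, 3]

371672 = 18·20535 + 2042
20535 = 10·2042 + 115
2042 = 17·115 + 87
115 = 1·87 + 28
87 = 3·28 + 3
28 = 9·3 + 1
3 = 3·1 + 0  (stop)
So 371672/20535 = [18; 10, 17, 1, 3, 9, 3].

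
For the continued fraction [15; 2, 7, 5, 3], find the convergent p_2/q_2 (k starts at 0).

232/15

Using pₖ = aₖpₖ₋₁ + pₖ₋₂, qₖ = aₖqₖ₋₁ + qₖ₋₂ (with p₋₁=1, p₋₂=0, q₋₁=0, q₋₂=1):
  k=0: a=15, p=15, q=1
  k=1: a=2, p=31, q=2
  k=2: a=7, p=232, q=15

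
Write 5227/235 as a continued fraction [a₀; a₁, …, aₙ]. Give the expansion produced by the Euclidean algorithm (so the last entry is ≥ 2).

[22; 4, 8, 7]

5227 = 22·235 + 57
235 = 4·57 + 7
57 = 8·7 + 1
7 = 7·1 + 0  (stop)
So 5227/235 = [22; 4, 8, 7].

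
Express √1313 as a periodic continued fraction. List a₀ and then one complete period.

[36; 4, 4, 72]

a₀ = ⌊√1313⌋ = 36.
With m₀=0, d₀=1 and mₖ₊₁ = dₖaₖ − mₖ, dₖ₊₁ = (n − mₖ₊₁²)/dₖ, aₖ₊₁ = ⌊(a₀+mₖ₊₁)/dₖ₊₁⌋:
  k=1: m=36, d=17, a=4
  k=2: m=32, d=17, a=4
  k=3: m=36, d=1, a=72
d=1 and a=2a₀=72 at k=3, so the next step gives (m, d) = (36, 17) again — its k=1 value — and the period has length 3.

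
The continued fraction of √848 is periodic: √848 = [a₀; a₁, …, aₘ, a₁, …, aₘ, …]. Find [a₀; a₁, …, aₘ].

a₀ = ⌊√848⌋ = 29.
With m₀=0, d₀=1 and mₖ₊₁ = dₖaₖ − mₖ, dₖ₊₁ = (n − mₖ₊₁²)/dₖ, aₖ₊₁ = ⌊(a₀+mₖ₊₁)/dₖ₊₁⌋:
  k=1: m=29, d=7, a=8
  k=2: m=27, d=17, a=3
  k=3: m=24, d=16, a=3
  k=4: m=24, d=17, a=3
  k=5: m=27, d=7, a=8
  k=6: m=29, d=1, a=58
d=1 and a=2a₀=58 at k=6, so the next step gives (m, d) = (29, 7) again — its k=1 value — and the period has length 6.

[29; 8, 3, 3, 3, 8, 58]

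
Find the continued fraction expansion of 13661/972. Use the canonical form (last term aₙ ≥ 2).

13661 = 14·972 + 53
972 = 18·53 + 18
53 = 2·18 + 17
18 = 1·17 + 1
17 = 17·1 + 0  (stop)
So 13661/972 = [14; 18, 2, 1, 17].

[14; 18, 2, 1, 17]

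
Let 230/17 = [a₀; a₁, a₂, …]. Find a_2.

1

230 = 13·17 + 9   →  a_0 = 13
17 = 1·9 + 8   →  a_1 = 1
9 = 1·8 + 1   →  a_2 = 1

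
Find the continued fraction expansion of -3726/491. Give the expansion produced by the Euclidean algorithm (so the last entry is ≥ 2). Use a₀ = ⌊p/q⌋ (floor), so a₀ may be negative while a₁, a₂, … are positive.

[-8; 2, 2, 3, 9, 3]

-3726 = -8×491 + 202
491 = 2×202 + 87
202 = 2×87 + 28
87 = 3×28 + 3
28 = 9×3 + 1
3 = 3×1 + 0  (stop)
So -3726/491 = [-8; 2, 2, 3, 9, 3].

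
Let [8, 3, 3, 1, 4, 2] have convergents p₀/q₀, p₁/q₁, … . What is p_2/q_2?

Using pₖ = aₖpₖ₋₁ + pₖ₋₂, qₖ = aₖqₖ₋₁ + qₖ₋₂ (with p₋₁=1, p₋₂=0, q₋₁=0, q₋₂=1):
  k=0: a=8, p=8, q=1
  k=1: a=3, p=25, q=3
  k=2: a=3, p=83, q=10

83/10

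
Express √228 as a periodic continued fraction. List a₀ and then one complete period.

a₀ = ⌊√228⌋ = 15.
With m₀=0, d₀=1 and mₖ₊₁ = dₖaₖ − mₖ, dₖ₊₁ = (n − mₖ₊₁²)/dₖ, aₖ₊₁ = ⌊(a₀+mₖ₊₁)/dₖ₊₁⌋:
  k=1: m=15, d=3, a=10
  k=2: m=15, d=1, a=30
d=1 and a=2a₀=30 at k=2, so the next step gives (m, d) = (15, 3) again — its k=1 value — and the period has length 2.

[15; 10, 30]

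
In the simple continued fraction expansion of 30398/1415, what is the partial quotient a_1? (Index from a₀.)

30398 = 21·1415 + 683   →  a_0 = 21
1415 = 2·683 + 49   →  a_1 = 2

2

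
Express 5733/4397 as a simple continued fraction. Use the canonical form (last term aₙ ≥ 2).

5733 = 1×4397 + 1336
4397 = 3×1336 + 389
1336 = 3×389 + 169
389 = 2×169 + 51
169 = 3×51 + 16
51 = 3×16 + 3
16 = 5×3 + 1
3 = 3×1 + 0  (stop)
So 5733/4397 = [1; 3, 3, 2, 3, 3, 5, 3].

[1; 3, 3, 2, 3, 3, 5, 3]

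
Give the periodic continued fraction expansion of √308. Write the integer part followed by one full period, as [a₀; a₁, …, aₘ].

a₀ = ⌊√308⌋ = 17.
With m₀=0, d₀=1 and mₖ₊₁ = dₖaₖ − mₖ, dₖ₊₁ = (n − mₖ₊₁²)/dₖ, aₖ₊₁ = ⌊(a₀+mₖ₊₁)/dₖ₊₁⌋:
  k=1: m=17, d=19, a=1
  k=2: m=2, d=16, a=1
  k=3: m=14, d=7, a=4
  k=4: m=14, d=16, a=1
  k=5: m=2, d=19, a=1
  k=6: m=17, d=1, a=34
d=1 and a=2a₀=34 at k=6, so the next step gives (m, d) = (17, 19) again — its k=1 value — and the period has length 6.

[17; 1, 1, 4, 1, 1, 34]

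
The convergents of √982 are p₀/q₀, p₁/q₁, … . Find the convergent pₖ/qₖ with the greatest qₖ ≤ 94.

√982 = [31; 2, 1, 30, 1, 2, 62, …] (period length 6).
Convergents:
  p_0/q_0 = 31/1
  p_1/q_1 = 63/2
  p_2/q_2 = 94/3
  p_3/q_3 = 2883/92
  p_4/q_4 = 2977/95
q_3 = 92 ≤ 94 < 95 = q_4, so the answer is 2883/92.

2883/92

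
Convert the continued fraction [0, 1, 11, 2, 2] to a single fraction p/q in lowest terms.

57/62

Using pₖ = aₖpₖ₋₁ + pₖ₋₂ and qₖ = aₖqₖ₋₁ + qₖ₋₂:
  k=0: a=0, p=0, q=1
  k=1: a=1, p=1, q=1
  k=2: a=11, p=11, q=12
  k=3: a=2, p=23, q=25
  k=4: a=2, p=57, q=62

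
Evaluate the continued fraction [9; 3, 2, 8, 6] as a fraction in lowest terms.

3353/361

Using pₖ = aₖpₖ₋₁ + pₖ₋₂ and qₖ = aₖqₖ₋₁ + qₖ₋₂:
  k=0: a=9, p=9, q=1
  k=1: a=3, p=28, q=3
  k=2: a=2, p=65, q=7
  k=3: a=8, p=548, q=59
  k=4: a=6, p=3353, q=361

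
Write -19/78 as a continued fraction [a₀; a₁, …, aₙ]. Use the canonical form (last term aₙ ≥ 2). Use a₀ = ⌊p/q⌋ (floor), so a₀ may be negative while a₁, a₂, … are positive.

[-1; 1, 3, 9, 2]

-19 = -1×78 + 59
78 = 1×59 + 19
59 = 3×19 + 2
19 = 9×2 + 1
2 = 2×1 + 0  (stop)
So -19/78 = [-1; 1, 3, 9, 2].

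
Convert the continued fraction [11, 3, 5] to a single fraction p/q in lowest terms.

Fold from the inside: start with 5/1.
  3 + 1/5 = 16/5
  11 + 5/16 = 181/16

181/16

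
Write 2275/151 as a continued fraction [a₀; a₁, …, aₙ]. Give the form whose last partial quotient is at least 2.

[15; 15, 10]

2275 = 15·151 + 10
151 = 15·10 + 1
10 = 10·1 + 0  (stop)
So 2275/151 = [15; 15, 10].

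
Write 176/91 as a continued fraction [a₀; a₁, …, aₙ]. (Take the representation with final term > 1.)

176 = 1·91 + 85
91 = 1·85 + 6
85 = 14·6 + 1
6 = 6·1 + 0  (stop)
So 176/91 = [1; 1, 14, 6].

[1; 1, 14, 6]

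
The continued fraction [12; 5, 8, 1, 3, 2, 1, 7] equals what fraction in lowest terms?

54697/4485

Fold from the inside: start with 7/1.
  1 + 1/7 = 8/7
  2 + 7/8 = 23/8
  3 + 8/23 = 77/23
  1 + 23/77 = 100/77
  8 + 77/100 = 877/100
  5 + 100/877 = 4485/877
  12 + 877/4485 = 54697/4485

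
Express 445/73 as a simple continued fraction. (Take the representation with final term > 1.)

445 = 6×73 + 7
73 = 10×7 + 3
7 = 2×3 + 1
3 = 3×1 + 0  (stop)
So 445/73 = [6; 10, 2, 3].

[6; 10, 2, 3]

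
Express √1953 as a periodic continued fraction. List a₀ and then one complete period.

a₀ = ⌊√1953⌋ = 44.
With m₀=0, d₀=1 and mₖ₊₁ = dₖaₖ − mₖ, dₖ₊₁ = (n − mₖ₊₁²)/dₖ, aₖ₊₁ = ⌊(a₀+mₖ₊₁)/dₖ₊₁⌋:
  k=1: m=44, d=17, a=5
  k=2: m=41, d=16, a=5
  k=3: m=39, d=27, a=3
  k=4: m=42, d=7, a=12
  k=5: m=42, d=27, a=3
  k=6: m=39, d=16, a=5
  k=7: m=41, d=17, a=5
  k=8: m=44, d=1, a=88
d=1 and a=2a₀=88 at k=8, so the next step gives (m, d) = (44, 17) again — its k=1 value — and the period has length 8.

[44; 5, 5, 3, 12, 3, 5, 5, 88]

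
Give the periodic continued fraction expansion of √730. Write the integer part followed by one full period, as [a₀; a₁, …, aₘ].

[27; 54]

a₀ = ⌊√730⌋ = 27.
With m₀=0, d₀=1 and mₖ₊₁ = dₖaₖ − mₖ, dₖ₊₁ = (n − mₖ₊₁²)/dₖ, aₖ₊₁ = ⌊(a₀+mₖ₊₁)/dₖ₊₁⌋:
  k=1: m=27, d=1, a=54
d=1 and a=2a₀=54 at k=1, so the next step gives (m, d) = (27, 1) again — its k=1 value — and the period has length 1.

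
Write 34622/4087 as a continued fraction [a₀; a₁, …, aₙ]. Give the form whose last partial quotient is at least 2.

34622 = 8*4087 + 1926
4087 = 2*1926 + 235
1926 = 8*235 + 46
235 = 5*46 + 5
46 = 9*5 + 1
5 = 5*1 + 0  (stop)
So 34622/4087 = [8; 2, 8, 5, 9, 5].

[8; 2, 8, 5, 9, 5]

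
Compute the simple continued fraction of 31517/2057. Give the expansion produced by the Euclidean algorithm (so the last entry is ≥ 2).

[15; 3, 9, 3, 11, 2]

31517 = 15×2057 + 662
2057 = 3×662 + 71
662 = 9×71 + 23
71 = 3×23 + 2
23 = 11×2 + 1
2 = 2×1 + 0  (stop)
So 31517/2057 = [15; 3, 9, 3, 11, 2].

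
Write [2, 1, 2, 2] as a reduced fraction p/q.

19/7

Using pₖ = aₖpₖ₋₁ + pₖ₋₂ and qₖ = aₖqₖ₋₁ + qₖ₋₂:
  k=0: a=2, p=2, q=1
  k=1: a=1, p=3, q=1
  k=2: a=2, p=8, q=3
  k=3: a=2, p=19, q=7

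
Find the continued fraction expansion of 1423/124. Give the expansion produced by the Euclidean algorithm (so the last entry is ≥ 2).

[11; 2, 9, 1, 5]

1423 = 11·124 + 59
124 = 2·59 + 6
59 = 9·6 + 5
6 = 1·5 + 1
5 = 5·1 + 0  (stop)
So 1423/124 = [11; 2, 9, 1, 5].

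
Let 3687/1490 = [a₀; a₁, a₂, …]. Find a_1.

3687 = 2·1490 + 707   →  a_0 = 2
1490 = 2·707 + 76   →  a_1 = 2

2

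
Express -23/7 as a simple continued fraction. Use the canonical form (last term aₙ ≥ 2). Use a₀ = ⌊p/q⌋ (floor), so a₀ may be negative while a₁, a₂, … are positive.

[-4; 1, 2, 2]

-23 = -4*7 + 5
7 = 1*5 + 2
5 = 2*2 + 1
2 = 2*1 + 0  (stop)
So -23/7 = [-4; 1, 2, 2].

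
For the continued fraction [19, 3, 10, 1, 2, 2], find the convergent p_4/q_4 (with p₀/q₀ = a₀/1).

Using pₖ = aₖpₖ₋₁ + pₖ₋₂, qₖ = aₖqₖ₋₁ + qₖ₋₂ (with p₋₁=1, p₋₂=0, q₋₁=0, q₋₂=1):
  k=0: a=19, p=19, q=1
  k=1: a=3, p=58, q=3
  k=2: a=10, p=599, q=31
  k=3: a=1, p=657, q=34
  k=4: a=2, p=1913, q=99

1913/99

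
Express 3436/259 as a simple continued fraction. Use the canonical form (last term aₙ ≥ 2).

3436 = 13·259 + 69
259 = 3·69 + 52
69 = 1·52 + 17
52 = 3·17 + 1
17 = 17·1 + 0  (stop)
So 3436/259 = [13; 3, 1, 3, 17].

[13; 3, 1, 3, 17]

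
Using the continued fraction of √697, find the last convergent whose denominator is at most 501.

6917/262

√697 = [26; 2, 2, 52, …] (period length 3).
Convergents:
  p_0/q_0 = 26/1
  p_1/q_1 = 53/2
  p_2/q_2 = 132/5
  p_3/q_3 = 6917/262
  p_4/q_4 = 13966/529
q_3 = 262 ≤ 501 < 529 = q_4, so the answer is 6917/262.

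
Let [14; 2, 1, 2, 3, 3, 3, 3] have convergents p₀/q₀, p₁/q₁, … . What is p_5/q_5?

1279/89

Using pₖ = aₖpₖ₋₁ + pₖ₋₂, qₖ = aₖqₖ₋₁ + qₖ₋₂ (with p₋₁=1, p₋₂=0, q₋₁=0, q₋₂=1):
  k=0: a=14, p=14, q=1
  k=1: a=2, p=29, q=2
  k=2: a=1, p=43, q=3
  k=3: a=2, p=115, q=8
  k=4: a=3, p=388, q=27
  k=5: a=3, p=1279, q=89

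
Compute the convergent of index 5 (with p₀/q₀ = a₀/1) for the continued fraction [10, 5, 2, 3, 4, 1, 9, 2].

Using pₖ = aₖpₖ₋₁ + pₖ₋₂, qₖ = aₖqₖ₋₁ + qₖ₋₂ (with p₋₁=1, p₋₂=0, q₋₁=0, q₋₂=1):
  k=0: a=10, p=10, q=1
  k=1: a=5, p=51, q=5
  k=2: a=2, p=112, q=11
  k=3: a=3, p=387, q=38
  k=4: a=4, p=1660, q=163
  k=5: a=1, p=2047, q=201

2047/201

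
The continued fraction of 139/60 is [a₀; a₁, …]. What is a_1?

3

139 = 2·60 + 19   →  a_0 = 2
60 = 3·19 + 3   →  a_1 = 3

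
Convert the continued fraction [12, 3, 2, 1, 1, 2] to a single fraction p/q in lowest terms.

541/44

Fold from the inside: start with 2/1.
  1 + 1/2 = 3/2
  1 + 2/3 = 5/3
  2 + 3/5 = 13/5
  3 + 5/13 = 44/13
  12 + 13/44 = 541/44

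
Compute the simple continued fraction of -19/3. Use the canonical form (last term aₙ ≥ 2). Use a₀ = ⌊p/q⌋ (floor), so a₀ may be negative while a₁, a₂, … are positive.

[-7; 1, 2]

-19 = -7*3 + 2
3 = 1*2 + 1
2 = 2*1 + 0  (stop)
So -19/3 = [-7; 1, 2].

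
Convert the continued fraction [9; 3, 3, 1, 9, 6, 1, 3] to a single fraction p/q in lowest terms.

32398/3481

Fold from the inside: start with 3/1.
  1 + 1/3 = 4/3
  6 + 3/4 = 27/4
  9 + 4/27 = 247/27
  1 + 27/247 = 274/247
  3 + 247/274 = 1069/274
  3 + 274/1069 = 3481/1069
  9 + 1069/3481 = 32398/3481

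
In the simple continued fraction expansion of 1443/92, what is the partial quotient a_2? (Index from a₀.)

2

1443 = 15·92 + 63   →  a_0 = 15
92 = 1·63 + 29   →  a_1 = 1
63 = 2·29 + 5   →  a_2 = 2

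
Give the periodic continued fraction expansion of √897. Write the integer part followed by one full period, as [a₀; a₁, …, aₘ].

[29; 1, 18, 1, 58]

a₀ = ⌊√897⌋ = 29.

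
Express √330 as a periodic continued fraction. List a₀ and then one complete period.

a₀ = ⌊√330⌋ = 18.
With m₀=0, d₀=1 and mₖ₊₁ = dₖaₖ − mₖ, dₖ₊₁ = (n − mₖ₊₁²)/dₖ, aₖ₊₁ = ⌊(a₀+mₖ₊₁)/dₖ₊₁⌋:
  k=1: m=18, d=6, a=6
  k=2: m=18, d=1, a=36
d=1 and a=2a₀=36 at k=2, so the next step gives (m, d) = (18, 6) again — its k=1 value — and the period has length 2.

[18; 6, 36]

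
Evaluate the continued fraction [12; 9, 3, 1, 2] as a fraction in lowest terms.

1235/102

Using pₖ = aₖpₖ₋₁ + pₖ₋₂ and qₖ = aₖqₖ₋₁ + qₖ₋₂:
  k=0: a=12, p=12, q=1
  k=1: a=9, p=109, q=9
  k=2: a=3, p=339, q=28
  k=3: a=1, p=448, q=37
  k=4: a=2, p=1235, q=102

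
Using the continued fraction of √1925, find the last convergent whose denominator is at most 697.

30493/695

√1925 = [43; 1, 6, 1, 86, …] (period length 4).
Convergents:
  p_0/q_0 = 43/1
  p_1/q_1 = 44/1
  p_2/q_2 = 307/7
  p_3/q_3 = 351/8
  p_4/q_4 = 30493/695
  p_5/q_5 = 30844/703
q_4 = 695 ≤ 697 < 703 = q_5, so the answer is 30493/695.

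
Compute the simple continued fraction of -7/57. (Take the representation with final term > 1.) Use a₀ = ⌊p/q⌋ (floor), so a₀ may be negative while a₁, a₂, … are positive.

[-1; 1, 7, 7]

-7 = -1×57 + 50
57 = 1×50 + 7
50 = 7×7 + 1
7 = 7×1 + 0  (stop)
So -7/57 = [-1; 1, 7, 7].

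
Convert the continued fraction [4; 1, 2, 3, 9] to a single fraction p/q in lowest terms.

Using pₖ = aₖpₖ₋₁ + pₖ₋₂ and qₖ = aₖqₖ₋₁ + qₖ₋₂:
  k=0: a=4, p=4, q=1
  k=1: a=1, p=5, q=1
  k=2: a=2, p=14, q=3
  k=3: a=3, p=47, q=10
  k=4: a=9, p=437, q=93

437/93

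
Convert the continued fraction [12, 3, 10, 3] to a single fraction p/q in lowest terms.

1183/96

Fold from the inside: start with 3/1.
  10 + 1/3 = 31/3
  3 + 3/31 = 96/31
  12 + 31/96 = 1183/96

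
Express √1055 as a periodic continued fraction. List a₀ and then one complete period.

[32; 2, 12, 2, 64]

a₀ = ⌊√1055⌋ = 32.
With m₀=0, d₀=1 and mₖ₊₁ = dₖaₖ − mₖ, dₖ₊₁ = (n − mₖ₊₁²)/dₖ, aₖ₊₁ = ⌊(a₀+mₖ₊₁)/dₖ₊₁⌋:
  k=1: m=32, d=31, a=2
  k=2: m=30, d=5, a=12
  k=3: m=30, d=31, a=2
  k=4: m=32, d=1, a=64
d=1 and a=2a₀=64 at k=4, so the next step gives (m, d) = (32, 31) again — its k=1 value — and the period has length 4.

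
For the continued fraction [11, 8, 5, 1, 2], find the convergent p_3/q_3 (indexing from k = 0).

545/49

Using pₖ = aₖpₖ₋₁ + pₖ₋₂, qₖ = aₖqₖ₋₁ + qₖ₋₂ (with p₋₁=1, p₋₂=0, q₋₁=0, q₋₂=1):
  k=0: a=11, p=11, q=1
  k=1: a=8, p=89, q=8
  k=2: a=5, p=456, q=41
  k=3: a=1, p=545, q=49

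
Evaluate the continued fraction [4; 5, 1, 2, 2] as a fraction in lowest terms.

Using pₖ = aₖpₖ₋₁ + pₖ₋₂ and qₖ = aₖqₖ₋₁ + qₖ₋₂:
  k=0: a=4, p=4, q=1
  k=1: a=5, p=21, q=5
  k=2: a=1, p=25, q=6
  k=3: a=2, p=71, q=17
  k=4: a=2, p=167, q=40

167/40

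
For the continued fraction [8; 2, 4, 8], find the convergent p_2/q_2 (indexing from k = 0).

Using pₖ = aₖpₖ₋₁ + pₖ₋₂, qₖ = aₖqₖ₋₁ + qₖ₋₂ (with p₋₁=1, p₋₂=0, q₋₁=0, q₋₂=1):
  k=0: a=8, p=8, q=1
  k=1: a=2, p=17, q=2
  k=2: a=4, p=76, q=9

76/9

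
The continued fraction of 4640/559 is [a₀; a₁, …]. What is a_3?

18

4640 = 8·559 + 168   →  a_0 = 8
559 = 3·168 + 55   →  a_1 = 3
168 = 3·55 + 3   →  a_2 = 3
55 = 18·3 + 1   →  a_3 = 18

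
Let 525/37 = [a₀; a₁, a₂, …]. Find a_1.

5

525 = 14·37 + 7   →  a_0 = 14
37 = 5·7 + 2   →  a_1 = 5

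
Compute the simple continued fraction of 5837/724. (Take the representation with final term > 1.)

5837 = 8×724 + 45
724 = 16×45 + 4
45 = 11×4 + 1
4 = 4×1 + 0  (stop)
So 5837/724 = [8; 16, 11, 4].

[8; 16, 11, 4]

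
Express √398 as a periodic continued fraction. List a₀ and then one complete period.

a₀ = ⌊√398⌋ = 19.
With m₀=0, d₀=1 and mₖ₊₁ = dₖaₖ − mₖ, dₖ₊₁ = (n − mₖ₊₁²)/dₖ, aₖ₊₁ = ⌊(a₀+mₖ₊₁)/dₖ₊₁⌋:
  k=1: m=19, d=37, a=1
  k=2: m=18, d=2, a=18
  k=3: m=18, d=37, a=1
  k=4: m=19, d=1, a=38
d=1 and a=2a₀=38 at k=4, so the next step gives (m, d) = (19, 37) again — its k=1 value — and the period has length 4.

[19; 1, 18, 1, 38]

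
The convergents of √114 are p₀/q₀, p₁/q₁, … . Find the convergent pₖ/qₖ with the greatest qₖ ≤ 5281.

√114 = [10; 1, 2, 10, 2, 1, 20, …] (period length 6).
Convergents:
  p_0/q_0 = 10/1
  p_1/q_1 = 11/1
  p_2/q_2 = 32/3
  p_3/q_3 = 331/31
  p_4/q_4 = 694/65
  p_5/q_5 = 1025/96
  p_6/q_6 = 21194/1985
  p_7/q_7 = 22219/2081
  p_8/q_8 = 65632/6147
q_7 = 2081 ≤ 5281 < 6147 = q_8, so the answer is 22219/2081.

22219/2081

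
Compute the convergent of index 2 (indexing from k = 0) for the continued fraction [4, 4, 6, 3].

Using pₖ = aₖpₖ₋₁ + pₖ₋₂, qₖ = aₖqₖ₋₁ + qₖ₋₂ (with p₋₁=1, p₋₂=0, q₋₁=0, q₋₂=1):
  k=0: a=4, p=4, q=1
  k=1: a=4, p=17, q=4
  k=2: a=6, p=106, q=25

106/25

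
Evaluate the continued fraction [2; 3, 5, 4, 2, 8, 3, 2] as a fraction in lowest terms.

21211/9169

Fold from the inside: start with 2/1.
  3 + 1/2 = 7/2
  8 + 2/7 = 58/7
  2 + 7/58 = 123/58
  4 + 58/123 = 550/123
  5 + 123/550 = 2873/550
  3 + 550/2873 = 9169/2873
  2 + 2873/9169 = 21211/9169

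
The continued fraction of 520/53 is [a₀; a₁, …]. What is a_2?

520 = 9·53 + 43   →  a_0 = 9
53 = 1·43 + 10   →  a_1 = 1
43 = 4·10 + 3   →  a_2 = 4

4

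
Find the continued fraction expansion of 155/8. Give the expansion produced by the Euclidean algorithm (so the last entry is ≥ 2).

155 = 19*8 + 3
8 = 2*3 + 2
3 = 1*2 + 1
2 = 2*1 + 0  (stop)
So 155/8 = [19; 2, 1, 2].

[19; 2, 1, 2]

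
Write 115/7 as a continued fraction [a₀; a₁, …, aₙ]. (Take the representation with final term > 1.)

[16; 2, 3]

115 = 16×7 + 3
7 = 2×3 + 1
3 = 3×1 + 0  (stop)
So 115/7 = [16; 2, 3].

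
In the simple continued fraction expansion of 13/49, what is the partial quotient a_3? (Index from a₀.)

3

13 = 0·49 + 13   →  a_0 = 0
49 = 3·13 + 10   →  a_1 = 3
13 = 1·10 + 3   →  a_2 = 1
10 = 3·3 + 1   →  a_3 = 3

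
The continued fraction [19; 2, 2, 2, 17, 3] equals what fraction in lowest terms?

12407/639

Fold from the inside: start with 3/1.
  17 + 1/3 = 52/3
  2 + 3/52 = 107/52
  2 + 52/107 = 266/107
  2 + 107/266 = 639/266
  19 + 266/639 = 12407/639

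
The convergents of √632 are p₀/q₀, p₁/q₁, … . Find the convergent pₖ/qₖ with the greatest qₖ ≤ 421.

7743/308

√632 = [25; 7, 6, 7, 50, …] (period length 4).
Convergents:
  p_0/q_0 = 25/1
  p_1/q_1 = 176/7
  p_2/q_2 = 1081/43
  p_3/q_3 = 7743/308
  p_4/q_4 = 388231/15443
q_3 = 308 ≤ 421 < 15443 = q_4, so the answer is 7743/308.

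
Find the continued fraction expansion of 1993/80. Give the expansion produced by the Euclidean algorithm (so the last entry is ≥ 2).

[24; 1, 10, 2, 3]

1993 = 24*80 + 73
80 = 1*73 + 7
73 = 10*7 + 3
7 = 2*3 + 1
3 = 3*1 + 0  (stop)
So 1993/80 = [24; 1, 10, 2, 3].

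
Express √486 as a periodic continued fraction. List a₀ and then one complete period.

[22; 22, 44]

a₀ = ⌊√486⌋ = 22.
With m₀=0, d₀=1 and mₖ₊₁ = dₖaₖ − mₖ, dₖ₊₁ = (n − mₖ₊₁²)/dₖ, aₖ₊₁ = ⌊(a₀+mₖ₊₁)/dₖ₊₁⌋:
  k=1: m=22, d=2, a=22
  k=2: m=22, d=1, a=44
d=1 and a=2a₀=44 at k=2, so the next step gives (m, d) = (22, 2) again — its k=1 value — and the period has length 2.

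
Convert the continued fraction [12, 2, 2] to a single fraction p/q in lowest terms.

Using pₖ = aₖpₖ₋₁ + pₖ₋₂ and qₖ = aₖqₖ₋₁ + qₖ₋₂:
  k=0: a=12, p=12, q=1
  k=1: a=2, p=25, q=2
  k=2: a=2, p=62, q=5

62/5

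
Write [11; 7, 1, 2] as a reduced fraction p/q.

Fold from the inside: start with 2/1.
  1 + 1/2 = 3/2
  7 + 2/3 = 23/3
  11 + 3/23 = 256/23

256/23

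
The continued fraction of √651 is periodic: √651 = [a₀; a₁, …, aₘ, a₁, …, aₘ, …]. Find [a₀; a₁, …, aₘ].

a₀ = ⌊√651⌋ = 25.
With m₀=0, d₀=1 and mₖ₊₁ = dₖaₖ − mₖ, dₖ₊₁ = (n − mₖ₊₁²)/dₖ, aₖ₊₁ = ⌊(a₀+mₖ₊₁)/dₖ₊₁⌋:
  k=1: m=25, d=26, a=1
  k=2: m=1, d=25, a=1
  k=3: m=24, d=3, a=16
  k=4: m=24, d=25, a=1
  k=5: m=1, d=26, a=1
  k=6: m=25, d=1, a=50
d=1 and a=2a₀=50 at k=6, so the next step gives (m, d) = (25, 26) again — its k=1 value — and the period has length 6.

[25; 1, 1, 16, 1, 1, 50]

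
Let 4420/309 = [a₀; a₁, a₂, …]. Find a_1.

4420 = 14·309 + 94   →  a_0 = 14
309 = 3·94 + 27   →  a_1 = 3

3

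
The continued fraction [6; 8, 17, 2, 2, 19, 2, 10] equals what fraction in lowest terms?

Fold from the inside: start with 10/1.
  2 + 1/10 = 21/10
  19 + 10/21 = 409/21
  2 + 21/409 = 839/409
  2 + 409/839 = 2087/839
  17 + 839/2087 = 36318/2087
  8 + 2087/36318 = 292631/36318
  6 + 36318/292631 = 1792104/292631

1792104/292631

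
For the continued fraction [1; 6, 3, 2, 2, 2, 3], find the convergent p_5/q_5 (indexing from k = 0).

Using pₖ = aₖpₖ₋₁ + pₖ₋₂, qₖ = aₖqₖ₋₁ + qₖ₋₂ (with p₋₁=1, p₋₂=0, q₋₁=0, q₋₂=1):
  k=0: a=1, p=1, q=1
  k=1: a=6, p=7, q=6
  k=2: a=3, p=22, q=19
  k=3: a=2, p=51, q=44
  k=4: a=2, p=124, q=107
  k=5: a=2, p=299, q=258

299/258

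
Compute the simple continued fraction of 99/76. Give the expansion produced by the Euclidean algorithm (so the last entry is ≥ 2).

99 = 1×76 + 23
76 = 3×23 + 7
23 = 3×7 + 2
7 = 3×2 + 1
2 = 2×1 + 0  (stop)
So 99/76 = [1; 3, 3, 3, 2].

[1; 3, 3, 3, 2]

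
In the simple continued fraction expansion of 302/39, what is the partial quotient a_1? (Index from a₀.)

1

302 = 7·39 + 29   →  a_0 = 7
39 = 1·29 + 10   →  a_1 = 1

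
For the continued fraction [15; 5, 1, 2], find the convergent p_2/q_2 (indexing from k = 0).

91/6

Using pₖ = aₖpₖ₋₁ + pₖ₋₂, qₖ = aₖqₖ₋₁ + qₖ₋₂ (with p₋₁=1, p₋₂=0, q₋₁=0, q₋₂=1):
  k=0: a=15, p=15, q=1
  k=1: a=5, p=76, q=5
  k=2: a=1, p=91, q=6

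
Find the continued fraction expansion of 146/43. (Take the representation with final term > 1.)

146 = 3*43 + 17
43 = 2*17 + 9
17 = 1*9 + 8
9 = 1*8 + 1
8 = 8*1 + 0  (stop)
So 146/43 = [3; 2, 1, 1, 8].

[3; 2, 1, 1, 8]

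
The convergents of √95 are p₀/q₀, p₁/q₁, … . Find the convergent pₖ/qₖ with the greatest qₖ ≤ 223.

770/79

√95 = [9; 1, 2, 1, 18, …] (period length 4).
Convergents:
  p_0/q_0 = 9/1
  p_1/q_1 = 10/1
  p_2/q_2 = 29/3
  p_3/q_3 = 39/4
  p_4/q_4 = 731/75
  p_5/q_5 = 770/79
  p_6/q_6 = 2271/233
q_5 = 79 ≤ 223 < 233 = q_6, so the answer is 770/79.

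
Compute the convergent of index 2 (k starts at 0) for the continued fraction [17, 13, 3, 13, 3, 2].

Using pₖ = aₖpₖ₋₁ + pₖ₋₂, qₖ = aₖqₖ₋₁ + qₖ₋₂ (with p₋₁=1, p₋₂=0, q₋₁=0, q₋₂=1):
  k=0: a=17, p=17, q=1
  k=1: a=13, p=222, q=13
  k=2: a=3, p=683, q=40

683/40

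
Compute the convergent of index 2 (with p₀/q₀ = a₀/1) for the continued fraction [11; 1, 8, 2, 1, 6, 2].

Using pₖ = aₖpₖ₋₁ + pₖ₋₂, qₖ = aₖqₖ₋₁ + qₖ₋₂ (with p₋₁=1, p₋₂=0, q₋₁=0, q₋₂=1):
  k=0: a=11, p=11, q=1
  k=1: a=1, p=12, q=1
  k=2: a=8, p=107, q=9

107/9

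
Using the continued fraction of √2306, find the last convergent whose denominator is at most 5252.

√2306 = [48; 48, 96, …] (period length 2).
Convergents:
  p_0/q_0 = 48/1
  p_1/q_1 = 2305/48
  p_2/q_2 = 221328/4609
  p_3/q_3 = 10626049/221280
q_2 = 4609 ≤ 5252 < 221280 = q_3, so the answer is 221328/4609.

221328/4609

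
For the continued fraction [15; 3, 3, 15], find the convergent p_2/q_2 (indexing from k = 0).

153/10

Using pₖ = aₖpₖ₋₁ + pₖ₋₂, qₖ = aₖqₖ₋₁ + qₖ₋₂ (with p₋₁=1, p₋₂=0, q₋₁=0, q₋₂=1):
  k=0: a=15, p=15, q=1
  k=1: a=3, p=46, q=3
  k=2: a=3, p=153, q=10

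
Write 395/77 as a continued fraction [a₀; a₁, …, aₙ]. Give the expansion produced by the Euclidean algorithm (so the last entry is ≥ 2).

395 = 5×77 + 10
77 = 7×10 + 7
10 = 1×7 + 3
7 = 2×3 + 1
3 = 3×1 + 0  (stop)
So 395/77 = [5; 7, 1, 2, 3].

[5; 7, 1, 2, 3]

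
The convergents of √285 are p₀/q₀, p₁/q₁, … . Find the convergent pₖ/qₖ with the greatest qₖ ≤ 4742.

√285 = [16; 1, 7, 2, 7, 1, 32, …] (period length 6).
Convergents:
  p_0/q_0 = 16/1
  p_1/q_1 = 17/1
  p_2/q_2 = 135/8
  p_3/q_3 = 287/17
  p_4/q_4 = 2144/127
  p_5/q_5 = 2431/144
  p_6/q_6 = 79936/4735
  p_7/q_7 = 82367/4879
q_6 = 4735 ≤ 4742 < 4879 = q_7, so the answer is 79936/4735.

79936/4735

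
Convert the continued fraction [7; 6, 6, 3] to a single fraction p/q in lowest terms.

838/117

Fold from the inside: start with 3/1.
  6 + 1/3 = 19/3
  6 + 3/19 = 117/19
  7 + 19/117 = 838/117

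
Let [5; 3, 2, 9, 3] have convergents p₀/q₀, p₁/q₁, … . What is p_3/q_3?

349/66

Using pₖ = aₖpₖ₋₁ + pₖ₋₂, qₖ = aₖqₖ₋₁ + qₖ₋₂ (with p₋₁=1, p₋₂=0, q₋₁=0, q₋₂=1):
  k=0: a=5, p=5, q=1
  k=1: a=3, p=16, q=3
  k=2: a=2, p=37, q=7
  k=3: a=9, p=349, q=66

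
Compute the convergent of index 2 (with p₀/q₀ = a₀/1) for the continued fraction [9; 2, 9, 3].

180/19

Using pₖ = aₖpₖ₋₁ + pₖ₋₂, qₖ = aₖqₖ₋₁ + qₖ₋₂ (with p₋₁=1, p₋₂=0, q₋₁=0, q₋₂=1):
  k=0: a=9, p=9, q=1
  k=1: a=2, p=19, q=2
  k=2: a=9, p=180, q=19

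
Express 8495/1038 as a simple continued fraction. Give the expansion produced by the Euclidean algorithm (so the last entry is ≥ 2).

[8; 5, 2, 3, 3, 8]

8495 = 8×1038 + 191
1038 = 5×191 + 83
191 = 2×83 + 25
83 = 3×25 + 8
25 = 3×8 + 1
8 = 8×1 + 0  (stop)
So 8495/1038 = [8; 5, 2, 3, 3, 8].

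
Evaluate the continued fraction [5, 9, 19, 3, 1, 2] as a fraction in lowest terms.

9807/1919

Using pₖ = aₖpₖ₋₁ + pₖ₋₂ and qₖ = aₖqₖ₋₁ + qₖ₋₂:
  k=0: a=5, p=5, q=1
  k=1: a=9, p=46, q=9
  k=2: a=19, p=879, q=172
  k=3: a=3, p=2683, q=525
  k=4: a=1, p=3562, q=697
  k=5: a=2, p=9807, q=1919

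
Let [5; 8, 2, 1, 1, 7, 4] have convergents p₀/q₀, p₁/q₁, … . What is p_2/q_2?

Using pₖ = aₖpₖ₋₁ + pₖ₋₂, qₖ = aₖqₖ₋₁ + qₖ₋₂ (with p₋₁=1, p₋₂=0, q₋₁=0, q₋₂=1):
  k=0: a=5, p=5, q=1
  k=1: a=8, p=41, q=8
  k=2: a=2, p=87, q=17

87/17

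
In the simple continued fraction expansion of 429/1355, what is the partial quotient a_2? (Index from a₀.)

6

429 = 0·1355 + 429   →  a_0 = 0
1355 = 3·429 + 68   →  a_1 = 3
429 = 6·68 + 21   →  a_2 = 6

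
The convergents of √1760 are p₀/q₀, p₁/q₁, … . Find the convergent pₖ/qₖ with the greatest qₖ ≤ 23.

√1760 = [41; 1, 19, 1, 82, …] (period length 4).
Convergents:
  p_0/q_0 = 41/1
  p_1/q_1 = 42/1
  p_2/q_2 = 839/20
  p_3/q_3 = 881/21
  p_4/q_4 = 73081/1742
q_3 = 21 ≤ 23 < 1742 = q_4, so the answer is 881/21.

881/21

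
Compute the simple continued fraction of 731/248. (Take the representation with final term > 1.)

731 = 2·248 + 235
248 = 1·235 + 13
235 = 18·13 + 1
13 = 13·1 + 0  (stop)
So 731/248 = [2; 1, 18, 13].

[2; 1, 18, 13]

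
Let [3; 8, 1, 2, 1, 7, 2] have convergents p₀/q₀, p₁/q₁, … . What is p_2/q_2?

Using pₖ = aₖpₖ₋₁ + pₖ₋₂, qₖ = aₖqₖ₋₁ + qₖ₋₂ (with p₋₁=1, p₋₂=0, q₋₁=0, q₋₂=1):
  k=0: a=3, p=3, q=1
  k=1: a=8, p=25, q=8
  k=2: a=1, p=28, q=9

28/9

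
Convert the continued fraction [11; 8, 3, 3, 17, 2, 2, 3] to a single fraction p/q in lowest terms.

277934/24993

Using pₖ = aₖpₖ₋₁ + pₖ₋₂ and qₖ = aₖqₖ₋₁ + qₖ₋₂:
  k=0: a=11, p=11, q=1
  k=1: a=8, p=89, q=8
  k=2: a=3, p=278, q=25
  k=3: a=3, p=923, q=83
  k=4: a=17, p=15969, q=1436
  k=5: a=2, p=32861, q=2955
  k=6: a=2, p=81691, q=7346
  k=7: a=3, p=277934, q=24993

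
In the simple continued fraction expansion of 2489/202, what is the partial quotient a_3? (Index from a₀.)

3

2489 = 12·202 + 65   →  a_0 = 12
202 = 3·65 + 7   →  a_1 = 3
65 = 9·7 + 2   →  a_2 = 9
7 = 3·2 + 1   →  a_3 = 3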